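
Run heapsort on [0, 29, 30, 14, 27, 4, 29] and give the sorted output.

Build heap: [30, 29, 29, 14, 27, 4, 0]
Extract 30: [29, 27, 29, 14, 0, 4, 30]
Extract 29: [29, 27, 4, 14, 0, 29, 30]
Extract 29: [27, 14, 4, 0, 29, 29, 30]
Extract 27: [14, 0, 4, 27, 29, 29, 30]
Extract 14: [4, 0, 14, 27, 29, 29, 30]
Extract 4: [0, 4, 14, 27, 29, 29, 30]


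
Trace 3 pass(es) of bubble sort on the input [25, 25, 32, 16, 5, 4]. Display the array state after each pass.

After pass 1: [25, 25, 16, 5, 4, 32] (3 swaps)
After pass 2: [25, 16, 5, 4, 25, 32] (3 swaps)
After pass 3: [16, 5, 4, 25, 25, 32] (3 swaps)
Total swaps: 9


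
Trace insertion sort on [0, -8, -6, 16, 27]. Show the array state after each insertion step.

First element 0 is already 'sorted'
Insert -8: shifted 1 elements -> [-8, 0, -6, 16, 27]
Insert -6: shifted 1 elements -> [-8, -6, 0, 16, 27]
Insert 16: shifted 0 elements -> [-8, -6, 0, 16, 27]
Insert 27: shifted 0 elements -> [-8, -6, 0, 16, 27]


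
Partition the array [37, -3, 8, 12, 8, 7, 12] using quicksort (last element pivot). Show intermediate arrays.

Partition 1: pivot=12 at index 5 -> [-3, 8, 12, 8, 7, 12, 37]
Partition 2: pivot=7 at index 1 -> [-3, 7, 12, 8, 8, 12, 37]
Partition 3: pivot=8 at index 3 -> [-3, 7, 8, 8, 12, 12, 37]


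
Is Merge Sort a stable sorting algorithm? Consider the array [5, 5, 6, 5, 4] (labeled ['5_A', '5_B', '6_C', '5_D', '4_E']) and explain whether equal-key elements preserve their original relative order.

Trace Merge Sort on the labeled array (the key is the number; the letter only tracks identity):
  Merge [5_A] + [5_B] -> [5_A, 5_B]
  Merge [5_D] + [4_E] -> [4_E, 5_D]
  Merge [6_C] + [4_E, 5_D] -> [4_E, 5_D, 6_C]
  Merge [5_A, 5_B] + [4_E, 5_D, 6_C] -> [4_E, 5_A, 5_B, 5_D, 6_C]
Final order: [4_E, 5_A, 5_B, 5_D, 6_C]
Equal keys:
  value 5: originally 5_A, 5_B, 5_D; after sorting 5_A, 5_B, 5_D -> order preserved
All equal keys kept their original relative order. Merge Sort is stable: when the heads of the two halves are equal the merge takes from the left half first.
Answer: Stable


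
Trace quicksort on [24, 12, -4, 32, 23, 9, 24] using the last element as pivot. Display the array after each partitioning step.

Partition 1: pivot=24 at index 5 -> [24, 12, -4, 23, 9, 24, 32]
Partition 2: pivot=9 at index 1 -> [-4, 9, 24, 23, 12, 24, 32]
Partition 3: pivot=12 at index 2 -> [-4, 9, 12, 23, 24, 24, 32]
Partition 4: pivot=24 at index 4 -> [-4, 9, 12, 23, 24, 24, 32]


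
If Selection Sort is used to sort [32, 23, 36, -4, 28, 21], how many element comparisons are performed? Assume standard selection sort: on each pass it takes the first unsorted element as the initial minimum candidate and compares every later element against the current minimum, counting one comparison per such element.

Pass 1: scan indices 1..5 for the minimum = 5 comparison(s); min is -4, place at index 0 -> [-4, 23, 36, 32, 28, 21]
Pass 2: scan indices 2..5 for the minimum = 4 comparison(s); min is 21, place at index 1 -> [-4, 21, 36, 32, 28, 23]
Pass 3: scan indices 3..5 for the minimum = 3 comparison(s); min is 23, place at index 2 -> [-4, 21, 23, 32, 28, 36]
Pass 4: scan indices 4..5 for the minimum = 2 comparison(s); min is 28, place at index 3 -> [-4, 21, 23, 28, 32, 36]
Pass 5: scan indices 5..5 for the minimum = 1 comparison(s); min is 32, place at index 4 -> [-4, 21, 23, 28, 32, 36]
Selection sort always scans the whole unsorted suffix, so the count is (n-1) + (n-2) + ... + 1 = n(n-1)/2 = 6*5/2 = 15 regardless of the input order.
Total comparisons: 5 + 4 + 3 + 2 + 1 = 15


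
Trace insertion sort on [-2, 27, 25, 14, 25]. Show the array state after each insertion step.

First element -2 is already 'sorted'
Insert 27: shifted 0 elements -> [-2, 27, 25, 14, 25]
Insert 25: shifted 1 elements -> [-2, 25, 27, 14, 25]
Insert 14: shifted 2 elements -> [-2, 14, 25, 27, 25]
Insert 25: shifted 1 elements -> [-2, 14, 25, 25, 27]


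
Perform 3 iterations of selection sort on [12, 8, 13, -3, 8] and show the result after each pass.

Pass 1: Select minimum -3 at index 3, swap -> [-3, 8, 13, 12, 8]
Pass 2: Select minimum 8 at index 1, swap -> [-3, 8, 13, 12, 8]
Pass 3: Select minimum 8 at index 4, swap -> [-3, 8, 8, 12, 13]


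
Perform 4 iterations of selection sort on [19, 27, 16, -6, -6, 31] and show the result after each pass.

Pass 1: Select minimum -6 at index 3, swap -> [-6, 27, 16, 19, -6, 31]
Pass 2: Select minimum -6 at index 4, swap -> [-6, -6, 16, 19, 27, 31]
Pass 3: Select minimum 16 at index 2, swap -> [-6, -6, 16, 19, 27, 31]
Pass 4: Select minimum 19 at index 3, swap -> [-6, -6, 16, 19, 27, 31]


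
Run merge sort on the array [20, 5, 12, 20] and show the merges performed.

Divide and conquer:
  Merge [20] + [5] -> [5, 20]
  Merge [12] + [20] -> [12, 20]
  Merge [5, 20] + [12, 20] -> [5, 12, 20, 20]


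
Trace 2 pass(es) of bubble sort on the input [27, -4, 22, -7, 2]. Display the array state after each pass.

After pass 1: [-4, 22, -7, 2, 27] (4 swaps)
After pass 2: [-4, -7, 2, 22, 27] (2 swaps)
Total swaps: 6


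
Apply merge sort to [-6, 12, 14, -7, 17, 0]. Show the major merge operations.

Divide and conquer:
  Merge [12] + [14] -> [12, 14]
  Merge [-6] + [12, 14] -> [-6, 12, 14]
  Merge [17] + [0] -> [0, 17]
  Merge [-7] + [0, 17] -> [-7, 0, 17]
  Merge [-6, 12, 14] + [-7, 0, 17] -> [-7, -6, 0, 12, 14, 17]


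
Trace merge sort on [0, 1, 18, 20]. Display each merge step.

Divide and conquer:
  Merge [0] + [1] -> [0, 1]
  Merge [18] + [20] -> [18, 20]
  Merge [0, 1] + [18, 20] -> [0, 1, 18, 20]


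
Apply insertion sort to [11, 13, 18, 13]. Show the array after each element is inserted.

First element 11 is already 'sorted'
Insert 13: shifted 0 elements -> [11, 13, 18, 13]
Insert 18: shifted 0 elements -> [11, 13, 18, 13]
Insert 13: shifted 1 elements -> [11, 13, 13, 18]


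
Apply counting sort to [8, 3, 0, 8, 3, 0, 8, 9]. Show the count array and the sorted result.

Count array: [2, 0, 0, 2, 0, 0, 0, 0, 3, 1]
(count[i] = number of elements equal to i)
Cumulative count: [2, 2, 2, 4, 4, 4, 4, 4, 7, 8]
Sorted: [0, 0, 3, 3, 8, 8, 8, 9]


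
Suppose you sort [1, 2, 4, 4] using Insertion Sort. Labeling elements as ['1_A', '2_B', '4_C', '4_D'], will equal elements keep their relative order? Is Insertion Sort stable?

Trace Insertion Sort on the labeled array (the key is the number; the letter only tracks identity):
  Insert 2_B at index 1: [1_A, 2_B, 4_C, 4_D]
  Insert 4_C at index 2: [1_A, 2_B, 4_C, 4_D]
  Insert 4_D at index 3: [1_A, 2_B, 4_C, 4_D]
Final order: [1_A, 2_B, 4_C, 4_D]
Equal keys:
  value 4: originally 4_C, 4_D; after sorting 4_C, 4_D -> order preserved
All equal keys kept their original relative order. Insertion Sort is stable: elements are shifted only while they are strictly greater than the key, so a key is inserted after any equal elements already placed.
Answer: Stable


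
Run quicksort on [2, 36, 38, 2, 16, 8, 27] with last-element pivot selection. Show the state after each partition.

Partition 1: pivot=27 at index 4 -> [2, 2, 16, 8, 27, 36, 38]
Partition 2: pivot=8 at index 2 -> [2, 2, 8, 16, 27, 36, 38]
Partition 3: pivot=2 at index 1 -> [2, 2, 8, 16, 27, 36, 38]
Partition 4: pivot=38 at index 6 -> [2, 2, 8, 16, 27, 36, 38]


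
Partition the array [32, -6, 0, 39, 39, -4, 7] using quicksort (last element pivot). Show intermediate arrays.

Partition 1: pivot=7 at index 3 -> [-6, 0, -4, 7, 39, 32, 39]
Partition 2: pivot=-4 at index 1 -> [-6, -4, 0, 7, 39, 32, 39]
Partition 3: pivot=39 at index 6 -> [-6, -4, 0, 7, 39, 32, 39]
Partition 4: pivot=32 at index 4 -> [-6, -4, 0, 7, 32, 39, 39]


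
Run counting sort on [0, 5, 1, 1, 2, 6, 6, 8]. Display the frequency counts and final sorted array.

Count array: [1, 2, 1, 0, 0, 1, 2, 0, 1]
(count[i] = number of elements equal to i)
Cumulative count: [1, 3, 4, 4, 4, 5, 7, 7, 8]
Sorted: [0, 1, 1, 2, 5, 6, 6, 8]


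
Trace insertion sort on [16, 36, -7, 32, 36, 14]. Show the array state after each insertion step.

First element 16 is already 'sorted'
Insert 36: shifted 0 elements -> [16, 36, -7, 32, 36, 14]
Insert -7: shifted 2 elements -> [-7, 16, 36, 32, 36, 14]
Insert 32: shifted 1 elements -> [-7, 16, 32, 36, 36, 14]
Insert 36: shifted 0 elements -> [-7, 16, 32, 36, 36, 14]
Insert 14: shifted 4 elements -> [-7, 14, 16, 32, 36, 36]


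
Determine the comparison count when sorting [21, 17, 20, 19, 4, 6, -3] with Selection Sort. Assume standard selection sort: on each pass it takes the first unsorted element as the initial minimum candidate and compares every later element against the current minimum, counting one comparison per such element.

Pass 1: scan indices 1..6 for the minimum = 6 comparison(s); min is -3, place at index 0 -> [-3, 17, 20, 19, 4, 6, 21]
Pass 2: scan indices 2..6 for the minimum = 5 comparison(s); min is 4, place at index 1 -> [-3, 4, 20, 19, 17, 6, 21]
Pass 3: scan indices 3..6 for the minimum = 4 comparison(s); min is 6, place at index 2 -> [-3, 4, 6, 19, 17, 20, 21]
Pass 4: scan indices 4..6 for the minimum = 3 comparison(s); min is 17, place at index 3 -> [-3, 4, 6, 17, 19, 20, 21]
Pass 5: scan indices 5..6 for the minimum = 2 comparison(s); min is 19, place at index 4 -> [-3, 4, 6, 17, 19, 20, 21]
Pass 6: scan indices 6..6 for the minimum = 1 comparison(s); min is 20, place at index 5 -> [-3, 4, 6, 17, 19, 20, 21]
Selection sort always scans the whole unsorted suffix, so the count is (n-1) + (n-2) + ... + 1 = n(n-1)/2 = 7*6/2 = 21 regardless of the input order.
Total comparisons: 6 + 5 + 4 + 3 + 2 + 1 = 21


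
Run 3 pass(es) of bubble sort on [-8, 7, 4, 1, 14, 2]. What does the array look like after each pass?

After pass 1: [-8, 4, 1, 7, 2, 14] (3 swaps)
After pass 2: [-8, 1, 4, 2, 7, 14] (2 swaps)
After pass 3: [-8, 1, 2, 4, 7, 14] (1 swaps)
Total swaps: 6


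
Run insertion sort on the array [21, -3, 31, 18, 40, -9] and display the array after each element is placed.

First element 21 is already 'sorted'
Insert -3: shifted 1 elements -> [-3, 21, 31, 18, 40, -9]
Insert 31: shifted 0 elements -> [-3, 21, 31, 18, 40, -9]
Insert 18: shifted 2 elements -> [-3, 18, 21, 31, 40, -9]
Insert 40: shifted 0 elements -> [-3, 18, 21, 31, 40, -9]
Insert -9: shifted 5 elements -> [-9, -3, 18, 21, 31, 40]


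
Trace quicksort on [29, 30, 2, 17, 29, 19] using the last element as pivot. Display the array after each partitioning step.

Partition 1: pivot=19 at index 2 -> [2, 17, 19, 30, 29, 29]
Partition 2: pivot=17 at index 1 -> [2, 17, 19, 30, 29, 29]
Partition 3: pivot=29 at index 4 -> [2, 17, 19, 29, 29, 30]


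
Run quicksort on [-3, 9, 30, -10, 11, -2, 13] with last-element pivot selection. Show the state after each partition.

Partition 1: pivot=13 at index 5 -> [-3, 9, -10, 11, -2, 13, 30]
Partition 2: pivot=-2 at index 2 -> [-3, -10, -2, 11, 9, 13, 30]
Partition 3: pivot=-10 at index 0 -> [-10, -3, -2, 11, 9, 13, 30]
Partition 4: pivot=9 at index 3 -> [-10, -3, -2, 9, 11, 13, 30]


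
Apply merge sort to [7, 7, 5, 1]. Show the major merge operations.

Divide and conquer:
  Merge [7] + [7] -> [7, 7]
  Merge [5] + [1] -> [1, 5]
  Merge [7, 7] + [1, 5] -> [1, 5, 7, 7]


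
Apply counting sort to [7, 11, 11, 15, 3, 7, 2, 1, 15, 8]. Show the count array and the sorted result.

Count array: [0, 1, 1, 1, 0, 0, 0, 2, 1, 0, 0, 2, 0, 0, 0, 2]
(count[i] = number of elements equal to i)
Cumulative count: [0, 1, 2, 3, 3, 3, 3, 5, 6, 6, 6, 8, 8, 8, 8, 10]
Sorted: [1, 2, 3, 7, 7, 8, 11, 11, 15, 15]


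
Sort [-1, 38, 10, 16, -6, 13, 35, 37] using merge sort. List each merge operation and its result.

Divide and conquer:
  Merge [-1] + [38] -> [-1, 38]
  Merge [10] + [16] -> [10, 16]
  Merge [-1, 38] + [10, 16] -> [-1, 10, 16, 38]
  Merge [-6] + [13] -> [-6, 13]
  Merge [35] + [37] -> [35, 37]
  Merge [-6, 13] + [35, 37] -> [-6, 13, 35, 37]
  Merge [-1, 10, 16, 38] + [-6, 13, 35, 37] -> [-6, -1, 10, 13, 16, 35, 37, 38]


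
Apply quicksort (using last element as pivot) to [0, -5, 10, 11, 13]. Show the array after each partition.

Partition 1: pivot=13 at index 4 -> [0, -5, 10, 11, 13]
Partition 2: pivot=11 at index 3 -> [0, -5, 10, 11, 13]
Partition 3: pivot=10 at index 2 -> [0, -5, 10, 11, 13]
Partition 4: pivot=-5 at index 0 -> [-5, 0, 10, 11, 13]


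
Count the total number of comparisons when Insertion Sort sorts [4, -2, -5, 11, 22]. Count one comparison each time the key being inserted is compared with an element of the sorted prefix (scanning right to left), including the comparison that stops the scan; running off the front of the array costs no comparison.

Insert -2: 4 > -2 (shift), reached front = 1 comparison(s) -> [-2, 4, -5, 11, 22]
Insert -5: 4 > -5 (shift), -2 > -5 (shift), reached front = 2 comparison(s) -> [-5, -2, 4, 11, 22]
Insert 11: 4 <= 11 (stop) = 1 comparison(s) -> [-5, -2, 4, 11, 22]
Insert 22: 11 <= 22 (stop) = 1 comparison(s) -> [-5, -2, 4, 11, 22]
Total comparisons: 1 + 2 + 1 + 1 = 5


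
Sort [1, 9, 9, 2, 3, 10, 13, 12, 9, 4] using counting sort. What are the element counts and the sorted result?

Count array: [0, 1, 1, 1, 1, 0, 0, 0, 0, 3, 1, 0, 1, 1]
(count[i] = number of elements equal to i)
Cumulative count: [0, 1, 2, 3, 4, 4, 4, 4, 4, 7, 8, 8, 9, 10]
Sorted: [1, 2, 3, 4, 9, 9, 9, 10, 12, 13]


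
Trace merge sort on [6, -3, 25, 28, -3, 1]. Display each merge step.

Divide and conquer:
  Merge [-3] + [25] -> [-3, 25]
  Merge [6] + [-3, 25] -> [-3, 6, 25]
  Merge [-3] + [1] -> [-3, 1]
  Merge [28] + [-3, 1] -> [-3, 1, 28]
  Merge [-3, 6, 25] + [-3, 1, 28] -> [-3, -3, 1, 6, 25, 28]


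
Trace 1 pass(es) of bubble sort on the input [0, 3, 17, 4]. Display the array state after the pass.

After pass 1: [0, 3, 4, 17] (1 swaps)
Total swaps: 1


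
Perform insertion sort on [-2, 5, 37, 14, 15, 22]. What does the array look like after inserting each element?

First element -2 is already 'sorted'
Insert 5: shifted 0 elements -> [-2, 5, 37, 14, 15, 22]
Insert 37: shifted 0 elements -> [-2, 5, 37, 14, 15, 22]
Insert 14: shifted 1 elements -> [-2, 5, 14, 37, 15, 22]
Insert 15: shifted 1 elements -> [-2, 5, 14, 15, 37, 22]
Insert 22: shifted 1 elements -> [-2, 5, 14, 15, 22, 37]


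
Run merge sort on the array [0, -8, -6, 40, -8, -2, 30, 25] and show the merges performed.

Divide and conquer:
  Merge [0] + [-8] -> [-8, 0]
  Merge [-6] + [40] -> [-6, 40]
  Merge [-8, 0] + [-6, 40] -> [-8, -6, 0, 40]
  Merge [-8] + [-2] -> [-8, -2]
  Merge [30] + [25] -> [25, 30]
  Merge [-8, -2] + [25, 30] -> [-8, -2, 25, 30]
  Merge [-8, -6, 0, 40] + [-8, -2, 25, 30] -> [-8, -8, -6, -2, 0, 25, 30, 40]


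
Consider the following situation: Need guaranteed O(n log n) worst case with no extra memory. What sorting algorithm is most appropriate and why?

Best choice: Heapsort
Reason: Heapsort is O(n log n) worst case and sorts in-place; quicksort can degrade to O(n^2)


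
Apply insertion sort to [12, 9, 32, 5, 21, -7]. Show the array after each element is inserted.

First element 12 is already 'sorted'
Insert 9: shifted 1 elements -> [9, 12, 32, 5, 21, -7]
Insert 32: shifted 0 elements -> [9, 12, 32, 5, 21, -7]
Insert 5: shifted 3 elements -> [5, 9, 12, 32, 21, -7]
Insert 21: shifted 1 elements -> [5, 9, 12, 21, 32, -7]
Insert -7: shifted 5 elements -> [-7, 5, 9, 12, 21, 32]


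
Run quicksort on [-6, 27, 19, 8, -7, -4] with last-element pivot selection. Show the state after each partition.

Partition 1: pivot=-4 at index 2 -> [-6, -7, -4, 8, 27, 19]
Partition 2: pivot=-7 at index 0 -> [-7, -6, -4, 8, 27, 19]
Partition 3: pivot=19 at index 4 -> [-7, -6, -4, 8, 19, 27]


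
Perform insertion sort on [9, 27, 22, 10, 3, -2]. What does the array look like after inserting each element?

First element 9 is already 'sorted'
Insert 27: shifted 0 elements -> [9, 27, 22, 10, 3, -2]
Insert 22: shifted 1 elements -> [9, 22, 27, 10, 3, -2]
Insert 10: shifted 2 elements -> [9, 10, 22, 27, 3, -2]
Insert 3: shifted 4 elements -> [3, 9, 10, 22, 27, -2]
Insert -2: shifted 5 elements -> [-2, 3, 9, 10, 22, 27]


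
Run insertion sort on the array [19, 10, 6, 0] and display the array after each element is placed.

First element 19 is already 'sorted'
Insert 10: shifted 1 elements -> [10, 19, 6, 0]
Insert 6: shifted 2 elements -> [6, 10, 19, 0]
Insert 0: shifted 3 elements -> [0, 6, 10, 19]


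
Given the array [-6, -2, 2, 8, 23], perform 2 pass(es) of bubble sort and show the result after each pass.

After pass 1: [-6, -2, 2, 8, 23] (0 swaps)
After pass 2: [-6, -2, 2, 8, 23] (0 swaps)
Total swaps: 0


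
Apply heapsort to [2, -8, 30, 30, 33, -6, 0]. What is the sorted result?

Build heap: [33, 30, 30, 2, -8, -6, 0]
Extract 33: [30, 2, 30, 0, -8, -6, 33]
Extract 30: [30, 2, -6, 0, -8, 30, 33]
Extract 30: [2, 0, -6, -8, 30, 30, 33]
Extract 2: [0, -8, -6, 2, 30, 30, 33]
Extract 0: [-6, -8, 0, 2, 30, 30, 33]
Extract -6: [-8, -6, 0, 2, 30, 30, 33]


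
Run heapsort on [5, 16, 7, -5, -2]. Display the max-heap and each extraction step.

Build heap: [16, 5, 7, -5, -2]
Extract 16: [7, 5, -2, -5, 16]
Extract 7: [5, -5, -2, 7, 16]
Extract 5: [-2, -5, 5, 7, 16]
Extract -2: [-5, -2, 5, 7, 16]


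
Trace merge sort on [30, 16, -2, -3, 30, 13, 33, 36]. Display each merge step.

Divide and conquer:
  Merge [30] + [16] -> [16, 30]
  Merge [-2] + [-3] -> [-3, -2]
  Merge [16, 30] + [-3, -2] -> [-3, -2, 16, 30]
  Merge [30] + [13] -> [13, 30]
  Merge [33] + [36] -> [33, 36]
  Merge [13, 30] + [33, 36] -> [13, 30, 33, 36]
  Merge [-3, -2, 16, 30] + [13, 30, 33, 36] -> [-3, -2, 13, 16, 30, 30, 33, 36]


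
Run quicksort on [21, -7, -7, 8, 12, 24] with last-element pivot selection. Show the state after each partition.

Partition 1: pivot=24 at index 5 -> [21, -7, -7, 8, 12, 24]
Partition 2: pivot=12 at index 3 -> [-7, -7, 8, 12, 21, 24]
Partition 3: pivot=8 at index 2 -> [-7, -7, 8, 12, 21, 24]
Partition 4: pivot=-7 at index 1 -> [-7, -7, 8, 12, 21, 24]


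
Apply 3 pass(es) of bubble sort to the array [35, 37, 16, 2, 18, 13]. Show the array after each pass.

After pass 1: [35, 16, 2, 18, 13, 37] (4 swaps)
After pass 2: [16, 2, 18, 13, 35, 37] (4 swaps)
After pass 3: [2, 16, 13, 18, 35, 37] (2 swaps)
Total swaps: 10


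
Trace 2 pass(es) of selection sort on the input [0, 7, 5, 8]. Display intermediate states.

Pass 1: Select minimum 0 at index 0, swap -> [0, 7, 5, 8]
Pass 2: Select minimum 5 at index 2, swap -> [0, 5, 7, 8]


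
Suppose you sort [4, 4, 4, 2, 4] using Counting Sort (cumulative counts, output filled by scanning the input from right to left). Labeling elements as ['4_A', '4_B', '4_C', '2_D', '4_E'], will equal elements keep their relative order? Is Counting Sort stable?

Trace Counting Sort on the labeled array (the key is the number; the letter only tracks identity):
  Counts for values 0..4: [0, 0, 1, 0, 4]
  Cumulative counts: [0, 0, 1, 1, 5]
  Scan right to left: place 4_E at output index 4
  Scan right to left: place 2_D at output index 0
  Scan right to left: place 4_C at output index 3
  Scan right to left: place 4_B at output index 2
  Scan right to left: place 4_A at output index 1
  Output: [2_D, 4_A, 4_B, 4_C, 4_E]
Equal keys:
  value 4: originally 4_A, 4_B, 4_C, 4_E; after sorting 4_A, 4_B, 4_C, 4_E -> order preserved
All equal keys kept their original relative order. Counting Sort is stable: scanning the input right to left with decreasing cumulative counts places later duplicates at later output positions.
Answer: Stable


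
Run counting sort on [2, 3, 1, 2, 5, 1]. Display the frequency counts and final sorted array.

Count array: [0, 2, 2, 1, 0, 1]
(count[i] = number of elements equal to i)
Cumulative count: [0, 2, 4, 5, 5, 6]
Sorted: [1, 1, 2, 2, 3, 5]


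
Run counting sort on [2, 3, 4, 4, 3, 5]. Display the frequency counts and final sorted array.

Count array: [0, 0, 1, 2, 2, 1]
(count[i] = number of elements equal to i)
Cumulative count: [0, 0, 1, 3, 5, 6]
Sorted: [2, 3, 3, 4, 4, 5]


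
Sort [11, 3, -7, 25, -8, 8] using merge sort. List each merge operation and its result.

Divide and conquer:
  Merge [3] + [-7] -> [-7, 3]
  Merge [11] + [-7, 3] -> [-7, 3, 11]
  Merge [-8] + [8] -> [-8, 8]
  Merge [25] + [-8, 8] -> [-8, 8, 25]
  Merge [-7, 3, 11] + [-8, 8, 25] -> [-8, -7, 3, 8, 11, 25]


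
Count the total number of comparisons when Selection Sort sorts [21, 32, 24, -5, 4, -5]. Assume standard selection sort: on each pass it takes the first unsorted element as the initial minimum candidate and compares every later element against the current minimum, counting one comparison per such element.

Pass 1: scan indices 1..5 for the minimum = 5 comparison(s); min is -5, place at index 0 -> [-5, 32, 24, 21, 4, -5]
Pass 2: scan indices 2..5 for the minimum = 4 comparison(s); min is -5, place at index 1 -> [-5, -5, 24, 21, 4, 32]
Pass 3: scan indices 3..5 for the minimum = 3 comparison(s); min is 4, place at index 2 -> [-5, -5, 4, 21, 24, 32]
Pass 4: scan indices 4..5 for the minimum = 2 comparison(s); min is 21, place at index 3 -> [-5, -5, 4, 21, 24, 32]
Pass 5: scan indices 5..5 for the minimum = 1 comparison(s); min is 24, place at index 4 -> [-5, -5, 4, 21, 24, 32]
Selection sort always scans the whole unsorted suffix, so the count is (n-1) + (n-2) + ... + 1 = n(n-1)/2 = 6*5/2 = 15 regardless of the input order.
Total comparisons: 5 + 4 + 3 + 2 + 1 = 15


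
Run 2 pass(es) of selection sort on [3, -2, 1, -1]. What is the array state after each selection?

Pass 1: Select minimum -2 at index 1, swap -> [-2, 3, 1, -1]
Pass 2: Select minimum -1 at index 3, swap -> [-2, -1, 1, 3]


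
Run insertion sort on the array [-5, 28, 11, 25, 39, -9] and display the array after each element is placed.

First element -5 is already 'sorted'
Insert 28: shifted 0 elements -> [-5, 28, 11, 25, 39, -9]
Insert 11: shifted 1 elements -> [-5, 11, 28, 25, 39, -9]
Insert 25: shifted 1 elements -> [-5, 11, 25, 28, 39, -9]
Insert 39: shifted 0 elements -> [-5, 11, 25, 28, 39, -9]
Insert -9: shifted 5 elements -> [-9, -5, 11, 25, 28, 39]


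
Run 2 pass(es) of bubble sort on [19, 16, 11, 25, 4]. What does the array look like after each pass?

After pass 1: [16, 11, 19, 4, 25] (3 swaps)
After pass 2: [11, 16, 4, 19, 25] (2 swaps)
Total swaps: 5


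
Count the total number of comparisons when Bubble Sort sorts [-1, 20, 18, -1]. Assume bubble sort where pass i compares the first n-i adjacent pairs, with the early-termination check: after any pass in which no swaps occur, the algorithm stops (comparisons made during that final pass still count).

Pass 1: compare adjacent pairs (0,1)..(2,3) = 3 comparison(s), 2 swap(s) -> [-1, 18, -1, 20]
Pass 2: compare adjacent pairs (0,1)..(1,2) = 2 comparison(s), 1 swap(s) -> [-1, -1, 18, 20]
Pass 3: compare adjacent pairs (0,1)..(0,1) = 1 comparison(s), 0 swap(s) -> [-1, -1, 18, 20]
No swaps in this pass, so bubble sort stops here.
Total comparisons: 3 + 2 + 1 = 6


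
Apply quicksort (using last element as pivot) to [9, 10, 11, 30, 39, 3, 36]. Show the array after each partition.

Partition 1: pivot=36 at index 5 -> [9, 10, 11, 30, 3, 36, 39]
Partition 2: pivot=3 at index 0 -> [3, 10, 11, 30, 9, 36, 39]
Partition 3: pivot=9 at index 1 -> [3, 9, 11, 30, 10, 36, 39]
Partition 4: pivot=10 at index 2 -> [3, 9, 10, 30, 11, 36, 39]
Partition 5: pivot=11 at index 3 -> [3, 9, 10, 11, 30, 36, 39]


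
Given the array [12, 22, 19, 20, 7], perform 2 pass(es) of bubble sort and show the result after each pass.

After pass 1: [12, 19, 20, 7, 22] (3 swaps)
After pass 2: [12, 19, 7, 20, 22] (1 swaps)
Total swaps: 4


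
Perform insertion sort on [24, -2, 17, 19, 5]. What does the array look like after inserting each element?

First element 24 is already 'sorted'
Insert -2: shifted 1 elements -> [-2, 24, 17, 19, 5]
Insert 17: shifted 1 elements -> [-2, 17, 24, 19, 5]
Insert 19: shifted 1 elements -> [-2, 17, 19, 24, 5]
Insert 5: shifted 3 elements -> [-2, 5, 17, 19, 24]


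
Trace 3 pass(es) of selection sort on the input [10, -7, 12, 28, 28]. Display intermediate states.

Pass 1: Select minimum -7 at index 1, swap -> [-7, 10, 12, 28, 28]
Pass 2: Select minimum 10 at index 1, swap -> [-7, 10, 12, 28, 28]
Pass 3: Select minimum 12 at index 2, swap -> [-7, 10, 12, 28, 28]


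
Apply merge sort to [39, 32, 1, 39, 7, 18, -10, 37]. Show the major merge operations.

Divide and conquer:
  Merge [39] + [32] -> [32, 39]
  Merge [1] + [39] -> [1, 39]
  Merge [32, 39] + [1, 39] -> [1, 32, 39, 39]
  Merge [7] + [18] -> [7, 18]
  Merge [-10] + [37] -> [-10, 37]
  Merge [7, 18] + [-10, 37] -> [-10, 7, 18, 37]
  Merge [1, 32, 39, 39] + [-10, 7, 18, 37] -> [-10, 1, 7, 18, 32, 37, 39, 39]


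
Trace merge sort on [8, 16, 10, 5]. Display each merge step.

Divide and conquer:
  Merge [8] + [16] -> [8, 16]
  Merge [10] + [5] -> [5, 10]
  Merge [8, 16] + [5, 10] -> [5, 8, 10, 16]


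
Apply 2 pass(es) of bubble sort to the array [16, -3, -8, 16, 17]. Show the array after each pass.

After pass 1: [-3, -8, 16, 16, 17] (2 swaps)
After pass 2: [-8, -3, 16, 16, 17] (1 swaps)
Total swaps: 3


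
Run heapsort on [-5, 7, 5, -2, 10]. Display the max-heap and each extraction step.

Build heap: [10, 7, 5, -2, -5]
Extract 10: [7, -2, 5, -5, 10]
Extract 7: [5, -2, -5, 7, 10]
Extract 5: [-2, -5, 5, 7, 10]
Extract -2: [-5, -2, 5, 7, 10]


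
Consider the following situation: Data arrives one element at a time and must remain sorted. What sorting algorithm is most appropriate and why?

Best choice: Insertion sort
Reason: Insertion sort naturally handles online/streaming input by inserting each new element into sorted position


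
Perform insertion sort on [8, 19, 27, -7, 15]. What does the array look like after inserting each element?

First element 8 is already 'sorted'
Insert 19: shifted 0 elements -> [8, 19, 27, -7, 15]
Insert 27: shifted 0 elements -> [8, 19, 27, -7, 15]
Insert -7: shifted 3 elements -> [-7, 8, 19, 27, 15]
Insert 15: shifted 2 elements -> [-7, 8, 15, 19, 27]


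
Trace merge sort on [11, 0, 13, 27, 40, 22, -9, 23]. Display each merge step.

Divide and conquer:
  Merge [11] + [0] -> [0, 11]
  Merge [13] + [27] -> [13, 27]
  Merge [0, 11] + [13, 27] -> [0, 11, 13, 27]
  Merge [40] + [22] -> [22, 40]
  Merge [-9] + [23] -> [-9, 23]
  Merge [22, 40] + [-9, 23] -> [-9, 22, 23, 40]
  Merge [0, 11, 13, 27] + [-9, 22, 23, 40] -> [-9, 0, 11, 13, 22, 23, 27, 40]


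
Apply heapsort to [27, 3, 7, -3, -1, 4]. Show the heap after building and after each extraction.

Build heap: [27, 3, 7, -3, -1, 4]
Extract 27: [7, 3, 4, -3, -1, 27]
Extract 7: [4, 3, -1, -3, 7, 27]
Extract 4: [3, -3, -1, 4, 7, 27]
Extract 3: [-1, -3, 3, 4, 7, 27]
Extract -1: [-3, -1, 3, 4, 7, 27]


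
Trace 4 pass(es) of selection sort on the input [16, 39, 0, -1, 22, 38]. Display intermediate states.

Pass 1: Select minimum -1 at index 3, swap -> [-1, 39, 0, 16, 22, 38]
Pass 2: Select minimum 0 at index 2, swap -> [-1, 0, 39, 16, 22, 38]
Pass 3: Select minimum 16 at index 3, swap -> [-1, 0, 16, 39, 22, 38]
Pass 4: Select minimum 22 at index 4, swap -> [-1, 0, 16, 22, 39, 38]


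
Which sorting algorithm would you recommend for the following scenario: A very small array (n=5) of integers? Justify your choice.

Best choice: Insertion sort
Reason: For tiny inputs the O(n^2) overhead is negligible and insertion sort has minimal constant factors


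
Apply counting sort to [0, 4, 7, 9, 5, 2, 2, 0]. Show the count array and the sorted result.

Count array: [2, 0, 2, 0, 1, 1, 0, 1, 0, 1]
(count[i] = number of elements equal to i)
Cumulative count: [2, 2, 4, 4, 5, 6, 6, 7, 7, 8]
Sorted: [0, 0, 2, 2, 4, 5, 7, 9]


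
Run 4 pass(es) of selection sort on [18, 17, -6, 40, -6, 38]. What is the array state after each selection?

Pass 1: Select minimum -6 at index 2, swap -> [-6, 17, 18, 40, -6, 38]
Pass 2: Select minimum -6 at index 4, swap -> [-6, -6, 18, 40, 17, 38]
Pass 3: Select minimum 17 at index 4, swap -> [-6, -6, 17, 40, 18, 38]
Pass 4: Select minimum 18 at index 4, swap -> [-6, -6, 17, 18, 40, 38]


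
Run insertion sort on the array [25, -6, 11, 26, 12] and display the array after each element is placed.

First element 25 is already 'sorted'
Insert -6: shifted 1 elements -> [-6, 25, 11, 26, 12]
Insert 11: shifted 1 elements -> [-6, 11, 25, 26, 12]
Insert 26: shifted 0 elements -> [-6, 11, 25, 26, 12]
Insert 12: shifted 2 elements -> [-6, 11, 12, 25, 26]


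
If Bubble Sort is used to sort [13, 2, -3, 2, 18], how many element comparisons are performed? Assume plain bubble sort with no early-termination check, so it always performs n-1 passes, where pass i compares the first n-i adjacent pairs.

Pass 1: compare adjacent pairs (0,1)..(3,4) = 4 comparison(s), 3 swap(s) -> [2, -3, 2, 13, 18]
Pass 2: compare adjacent pairs (0,1)..(2,3) = 3 comparison(s), 1 swap(s) -> [-3, 2, 2, 13, 18]
Pass 3: compare adjacent pairs (0,1)..(1,2) = 2 comparison(s), 0 swap(s) -> [-3, 2, 2, 13, 18]
Pass 4: compare adjacent pairs (0,1)..(0,1) = 1 comparison(s), 0 swap(s) -> [-3, 2, 2, 13, 18]
Total comparisons: 4 + 3 + 2 + 1 = 10


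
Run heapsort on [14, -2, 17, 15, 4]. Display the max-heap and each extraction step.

Build heap: [17, 15, 14, -2, 4]
Extract 17: [15, 4, 14, -2, 17]
Extract 15: [14, 4, -2, 15, 17]
Extract 14: [4, -2, 14, 15, 17]
Extract 4: [-2, 4, 14, 15, 17]


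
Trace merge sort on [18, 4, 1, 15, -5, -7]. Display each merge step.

Divide and conquer:
  Merge [4] + [1] -> [1, 4]
  Merge [18] + [1, 4] -> [1, 4, 18]
  Merge [-5] + [-7] -> [-7, -5]
  Merge [15] + [-7, -5] -> [-7, -5, 15]
  Merge [1, 4, 18] + [-7, -5, 15] -> [-7, -5, 1, 4, 15, 18]


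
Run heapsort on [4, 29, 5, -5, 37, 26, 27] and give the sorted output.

Build heap: [37, 29, 27, -5, 4, 26, 5]
Extract 37: [29, 5, 27, -5, 4, 26, 37]
Extract 29: [27, 5, 26, -5, 4, 29, 37]
Extract 27: [26, 5, 4, -5, 27, 29, 37]
Extract 26: [5, -5, 4, 26, 27, 29, 37]
Extract 5: [4, -5, 5, 26, 27, 29, 37]
Extract 4: [-5, 4, 5, 26, 27, 29, 37]


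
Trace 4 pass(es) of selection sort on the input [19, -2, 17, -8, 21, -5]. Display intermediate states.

Pass 1: Select minimum -8 at index 3, swap -> [-8, -2, 17, 19, 21, -5]
Pass 2: Select minimum -5 at index 5, swap -> [-8, -5, 17, 19, 21, -2]
Pass 3: Select minimum -2 at index 5, swap -> [-8, -5, -2, 19, 21, 17]
Pass 4: Select minimum 17 at index 5, swap -> [-8, -5, -2, 17, 21, 19]


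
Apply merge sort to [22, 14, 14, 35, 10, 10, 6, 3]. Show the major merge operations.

Divide and conquer:
  Merge [22] + [14] -> [14, 22]
  Merge [14] + [35] -> [14, 35]
  Merge [14, 22] + [14, 35] -> [14, 14, 22, 35]
  Merge [10] + [10] -> [10, 10]
  Merge [6] + [3] -> [3, 6]
  Merge [10, 10] + [3, 6] -> [3, 6, 10, 10]
  Merge [14, 14, 22, 35] + [3, 6, 10, 10] -> [3, 6, 10, 10, 14, 14, 22, 35]


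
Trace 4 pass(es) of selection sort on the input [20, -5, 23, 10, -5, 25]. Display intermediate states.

Pass 1: Select minimum -5 at index 1, swap -> [-5, 20, 23, 10, -5, 25]
Pass 2: Select minimum -5 at index 4, swap -> [-5, -5, 23, 10, 20, 25]
Pass 3: Select minimum 10 at index 3, swap -> [-5, -5, 10, 23, 20, 25]
Pass 4: Select minimum 20 at index 4, swap -> [-5, -5, 10, 20, 23, 25]


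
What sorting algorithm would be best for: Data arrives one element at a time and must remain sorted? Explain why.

Best choice: Insertion sort
Reason: Insertion sort naturally handles online/streaming input by inserting each new element into sorted position


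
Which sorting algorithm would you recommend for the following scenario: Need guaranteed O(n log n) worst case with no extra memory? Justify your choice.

Best choice: Heapsort
Reason: Heapsort is O(n log n) worst case and sorts in-place; quicksort can degrade to O(n^2)


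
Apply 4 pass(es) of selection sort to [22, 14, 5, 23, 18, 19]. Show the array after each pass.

Pass 1: Select minimum 5 at index 2, swap -> [5, 14, 22, 23, 18, 19]
Pass 2: Select minimum 14 at index 1, swap -> [5, 14, 22, 23, 18, 19]
Pass 3: Select minimum 18 at index 4, swap -> [5, 14, 18, 23, 22, 19]
Pass 4: Select minimum 19 at index 5, swap -> [5, 14, 18, 19, 22, 23]


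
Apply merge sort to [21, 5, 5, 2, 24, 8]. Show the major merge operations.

Divide and conquer:
  Merge [5] + [5] -> [5, 5]
  Merge [21] + [5, 5] -> [5, 5, 21]
  Merge [24] + [8] -> [8, 24]
  Merge [2] + [8, 24] -> [2, 8, 24]
  Merge [5, 5, 21] + [2, 8, 24] -> [2, 5, 5, 8, 21, 24]


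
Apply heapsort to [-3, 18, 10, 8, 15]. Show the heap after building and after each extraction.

Build heap: [18, 15, 10, 8, -3]
Extract 18: [15, 8, 10, -3, 18]
Extract 15: [10, 8, -3, 15, 18]
Extract 10: [8, -3, 10, 15, 18]
Extract 8: [-3, 8, 10, 15, 18]


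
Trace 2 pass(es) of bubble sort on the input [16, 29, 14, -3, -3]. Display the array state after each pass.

After pass 1: [16, 14, -3, -3, 29] (3 swaps)
After pass 2: [14, -3, -3, 16, 29] (3 swaps)
Total swaps: 6


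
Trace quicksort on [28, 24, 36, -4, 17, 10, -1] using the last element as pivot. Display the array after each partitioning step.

Partition 1: pivot=-1 at index 1 -> [-4, -1, 36, 28, 17, 10, 24]
Partition 2: pivot=24 at index 4 -> [-4, -1, 17, 10, 24, 28, 36]
Partition 3: pivot=10 at index 2 -> [-4, -1, 10, 17, 24, 28, 36]
Partition 4: pivot=36 at index 6 -> [-4, -1, 10, 17, 24, 28, 36]


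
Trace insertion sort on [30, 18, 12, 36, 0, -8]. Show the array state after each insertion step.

First element 30 is already 'sorted'
Insert 18: shifted 1 elements -> [18, 30, 12, 36, 0, -8]
Insert 12: shifted 2 elements -> [12, 18, 30, 36, 0, -8]
Insert 36: shifted 0 elements -> [12, 18, 30, 36, 0, -8]
Insert 0: shifted 4 elements -> [0, 12, 18, 30, 36, -8]
Insert -8: shifted 5 elements -> [-8, 0, 12, 18, 30, 36]


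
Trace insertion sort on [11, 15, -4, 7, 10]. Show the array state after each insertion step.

First element 11 is already 'sorted'
Insert 15: shifted 0 elements -> [11, 15, -4, 7, 10]
Insert -4: shifted 2 elements -> [-4, 11, 15, 7, 10]
Insert 7: shifted 2 elements -> [-4, 7, 11, 15, 10]
Insert 10: shifted 2 elements -> [-4, 7, 10, 11, 15]


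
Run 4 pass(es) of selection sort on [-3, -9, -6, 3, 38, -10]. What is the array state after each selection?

Pass 1: Select minimum -10 at index 5, swap -> [-10, -9, -6, 3, 38, -3]
Pass 2: Select minimum -9 at index 1, swap -> [-10, -9, -6, 3, 38, -3]
Pass 3: Select minimum -6 at index 2, swap -> [-10, -9, -6, 3, 38, -3]
Pass 4: Select minimum -3 at index 5, swap -> [-10, -9, -6, -3, 38, 3]


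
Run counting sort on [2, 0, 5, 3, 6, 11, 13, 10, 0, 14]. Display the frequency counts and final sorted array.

Count array: [2, 0, 1, 1, 0, 1, 1, 0, 0, 0, 1, 1, 0, 1, 1]
(count[i] = number of elements equal to i)
Cumulative count: [2, 2, 3, 4, 4, 5, 6, 6, 6, 6, 7, 8, 8, 9, 10]
Sorted: [0, 0, 2, 3, 5, 6, 10, 11, 13, 14]


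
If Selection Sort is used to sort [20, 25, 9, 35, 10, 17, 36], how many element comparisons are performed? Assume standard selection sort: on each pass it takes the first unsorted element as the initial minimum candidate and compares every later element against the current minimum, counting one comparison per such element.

Pass 1: scan indices 1..6 for the minimum = 6 comparison(s); min is 9, place at index 0 -> [9, 25, 20, 35, 10, 17, 36]
Pass 2: scan indices 2..6 for the minimum = 5 comparison(s); min is 10, place at index 1 -> [9, 10, 20, 35, 25, 17, 36]
Pass 3: scan indices 3..6 for the minimum = 4 comparison(s); min is 17, place at index 2 -> [9, 10, 17, 35, 25, 20, 36]
Pass 4: scan indices 4..6 for the minimum = 3 comparison(s); min is 20, place at index 3 -> [9, 10, 17, 20, 25, 35, 36]
Pass 5: scan indices 5..6 for the minimum = 2 comparison(s); min is 25, place at index 4 -> [9, 10, 17, 20, 25, 35, 36]
Pass 6: scan indices 6..6 for the minimum = 1 comparison(s); min is 35, place at index 5 -> [9, 10, 17, 20, 25, 35, 36]
Selection sort always scans the whole unsorted suffix, so the count is (n-1) + (n-2) + ... + 1 = n(n-1)/2 = 7*6/2 = 21 regardless of the input order.
Total comparisons: 6 + 5 + 4 + 3 + 2 + 1 = 21


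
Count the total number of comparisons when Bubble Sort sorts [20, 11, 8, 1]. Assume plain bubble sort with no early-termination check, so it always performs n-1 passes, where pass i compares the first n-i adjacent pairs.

Pass 1: compare adjacent pairs (0,1)..(2,3) = 3 comparison(s), 3 swap(s) -> [11, 8, 1, 20]
Pass 2: compare adjacent pairs (0,1)..(1,2) = 2 comparison(s), 2 swap(s) -> [8, 1, 11, 20]
Pass 3: compare adjacent pairs (0,1)..(0,1) = 1 comparison(s), 1 swap(s) -> [1, 8, 11, 20]
Total comparisons: 3 + 2 + 1 = 6


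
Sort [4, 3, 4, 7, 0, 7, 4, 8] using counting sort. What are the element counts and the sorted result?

Count array: [1, 0, 0, 1, 3, 0, 0, 2, 1]
(count[i] = number of elements equal to i)
Cumulative count: [1, 1, 1, 2, 5, 5, 5, 7, 8]
Sorted: [0, 3, 4, 4, 4, 7, 7, 8]


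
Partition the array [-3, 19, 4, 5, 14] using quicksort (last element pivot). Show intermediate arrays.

Partition 1: pivot=14 at index 3 -> [-3, 4, 5, 14, 19]
Partition 2: pivot=5 at index 2 -> [-3, 4, 5, 14, 19]
Partition 3: pivot=4 at index 1 -> [-3, 4, 5, 14, 19]


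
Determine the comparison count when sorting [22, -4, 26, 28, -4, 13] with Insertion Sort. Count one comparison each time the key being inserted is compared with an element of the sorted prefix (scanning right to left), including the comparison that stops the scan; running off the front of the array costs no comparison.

Insert -4: 22 > -4 (shift), reached front = 1 comparison(s) -> [-4, 22, 26, 28, -4, 13]
Insert 26: 22 <= 26 (stop) = 1 comparison(s) -> [-4, 22, 26, 28, -4, 13]
Insert 28: 26 <= 28 (stop) = 1 comparison(s) -> [-4, 22, 26, 28, -4, 13]
Insert -4: 28 > -4 (shift), 26 > -4 (shift), 22 > -4 (shift), -4 <= -4 (stop) = 4 comparison(s) -> [-4, -4, 22, 26, 28, 13]
Insert 13: 28 > 13 (shift), 26 > 13 (shift), 22 > 13 (shift), -4 <= 13 (stop) = 4 comparison(s) -> [-4, -4, 13, 22, 26, 28]
Total comparisons: 1 + 1 + 1 + 4 + 4 = 11


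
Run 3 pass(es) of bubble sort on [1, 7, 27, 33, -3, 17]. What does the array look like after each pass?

After pass 1: [1, 7, 27, -3, 17, 33] (2 swaps)
After pass 2: [1, 7, -3, 17, 27, 33] (2 swaps)
After pass 3: [1, -3, 7, 17, 27, 33] (1 swaps)
Total swaps: 5


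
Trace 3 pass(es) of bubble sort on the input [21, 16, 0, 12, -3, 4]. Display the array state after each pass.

After pass 1: [16, 0, 12, -3, 4, 21] (5 swaps)
After pass 2: [0, 12, -3, 4, 16, 21] (4 swaps)
After pass 3: [0, -3, 4, 12, 16, 21] (2 swaps)
Total swaps: 11


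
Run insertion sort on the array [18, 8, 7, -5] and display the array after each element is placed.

First element 18 is already 'sorted'
Insert 8: shifted 1 elements -> [8, 18, 7, -5]
Insert 7: shifted 2 elements -> [7, 8, 18, -5]
Insert -5: shifted 3 elements -> [-5, 7, 8, 18]


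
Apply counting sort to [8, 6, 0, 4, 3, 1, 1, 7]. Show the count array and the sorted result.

Count array: [1, 2, 0, 1, 1, 0, 1, 1, 1]
(count[i] = number of elements equal to i)
Cumulative count: [1, 3, 3, 4, 5, 5, 6, 7, 8]
Sorted: [0, 1, 1, 3, 4, 6, 7, 8]


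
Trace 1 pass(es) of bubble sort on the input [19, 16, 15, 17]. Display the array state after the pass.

After pass 1: [16, 15, 17, 19] (3 swaps)
Total swaps: 3


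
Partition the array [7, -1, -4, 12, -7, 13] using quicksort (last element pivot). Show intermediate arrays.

Partition 1: pivot=13 at index 5 -> [7, -1, -4, 12, -7, 13]
Partition 2: pivot=-7 at index 0 -> [-7, -1, -4, 12, 7, 13]
Partition 3: pivot=7 at index 3 -> [-7, -1, -4, 7, 12, 13]
Partition 4: pivot=-4 at index 1 -> [-7, -4, -1, 7, 12, 13]


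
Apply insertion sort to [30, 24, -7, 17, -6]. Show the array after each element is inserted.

First element 30 is already 'sorted'
Insert 24: shifted 1 elements -> [24, 30, -7, 17, -6]
Insert -7: shifted 2 elements -> [-7, 24, 30, 17, -6]
Insert 17: shifted 2 elements -> [-7, 17, 24, 30, -6]
Insert -6: shifted 3 elements -> [-7, -6, 17, 24, 30]


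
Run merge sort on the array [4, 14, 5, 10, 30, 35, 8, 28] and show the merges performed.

Divide and conquer:
  Merge [4] + [14] -> [4, 14]
  Merge [5] + [10] -> [5, 10]
  Merge [4, 14] + [5, 10] -> [4, 5, 10, 14]
  Merge [30] + [35] -> [30, 35]
  Merge [8] + [28] -> [8, 28]
  Merge [30, 35] + [8, 28] -> [8, 28, 30, 35]
  Merge [4, 5, 10, 14] + [8, 28, 30, 35] -> [4, 5, 8, 10, 14, 28, 30, 35]
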